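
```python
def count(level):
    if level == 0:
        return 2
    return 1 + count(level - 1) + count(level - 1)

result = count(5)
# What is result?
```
Call trace (a repeated sub-call is expanded the first time; later identical calls just restate its return value):
count(level=5)
  count(level=4)
    count(level=3)
      count(level=2)
        count(level=1)
          count(level=0)
          -> return 2
          count(level=0)
          -> return 2
        -> return 5
        count(level=1) -> return 5  (same call as traced above)
      -> return 11
      count(level=2) -> return 11  (same call as traced above)
    -> return 23
    count(level=3) -> return 23  (same call as traced above)
  -> return 47
  count(level=4) -> return 47  (same call as traced above)
-> return 95

Final answer: 95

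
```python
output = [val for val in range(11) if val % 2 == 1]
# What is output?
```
Trace:
  val=0
  val=1
  val=2
  val=3
  val=4
  val=5
  val=6
  val=7
  val=8
  val=9
  val=10
  output=[1, 3, 5, 7, 9]

Final answer: [1, 3, 5, 7, 9]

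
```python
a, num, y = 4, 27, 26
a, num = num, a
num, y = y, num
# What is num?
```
Trace:
  a=4, num=27, y=26
  a=27, num=4, y=26
  a=27, num=26, y=4

Final answer: 26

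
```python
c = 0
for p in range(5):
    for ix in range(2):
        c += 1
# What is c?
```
Trace:
  c=0
  c=1, p=0, ix=0
  c=2, p=0, ix=1
  c=3, p=1, ix=0
  c=4, p=1, ix=1
  c=5, p=2, ix=0
  c=6, p=2, ix=1
  c=7, p=3, ix=0
  c=8, p=3, ix=1
  c=9, p=4, ix=0
  c=10, p=4, ix=1

Final answer: 10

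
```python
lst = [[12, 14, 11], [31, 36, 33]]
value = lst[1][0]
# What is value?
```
Trace:
  lst=[[12, 14, 11], [31, 36, 33]]
  lst=[[12, 14, 11], [31, 36, 33]], value=31

Final answer: 31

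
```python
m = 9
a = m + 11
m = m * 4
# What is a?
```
Trace:
  m=9
  m=9, a=20
  m=36, a=20

Final answer: 20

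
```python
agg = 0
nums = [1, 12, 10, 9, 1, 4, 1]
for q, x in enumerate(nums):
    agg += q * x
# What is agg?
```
Trace:
  agg=0
  agg=0, q=0, x=1
  agg=12, q=1, x=12
  agg=32, q=2, x=10
  agg=59, q=3, x=9
  agg=63, q=4, x=1
  agg=83, q=5, x=4
  agg=89, q=6, x=1

Final answer: 89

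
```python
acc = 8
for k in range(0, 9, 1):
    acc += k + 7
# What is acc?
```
Trace:
  acc=8
  acc=15, k=0
  acc=23, k=1
  acc=32, k=2
  acc=42, k=3
  acc=53, k=4
  acc=65, k=5
  acc=78, k=6
  acc=92, k=7
  acc=107, k=8

Final answer: 107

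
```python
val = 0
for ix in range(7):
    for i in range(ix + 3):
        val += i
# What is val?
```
Trace:
  val=0
  val=0, ix=0, i=0
  val=1, ix=0, i=1
  val=3, ix=0, i=2
  val=3, ix=1, i=0
  val=4, ix=1, i=1
  val=6, ix=1, i=2
  val=9, ix=1, i=3
  val=9, ix=2, i=0
  val=10, ix=2, i=1
  val=12, ix=2, i=2
  val=15, ix=2, i=3
  val=19, ix=2, i=4
  val=19, ix=3, i=0
  val=20, ix=3, i=1
  val=22, ix=3, i=2
  val=25, ix=3, i=3
  val=29, ix=3, i=4
  val=34, ix=3, i=5
  val=34, ix=4, i=0
  val=35, ix=4, i=1
  val=37, ix=4, i=2
  val=40, ix=4, i=3
  val=44, ix=4, i=4
  val=49, ix=4, i=5
  val=55, ix=4, i=6
  val=55, ix=5, i=0
  val=56, ix=5, i=1
  val=58, ix=5, i=2
  val=61, ix=5, i=3
  val=65, ix=5, i=4
  val=70, ix=5, i=5
  val=76, ix=5, i=6
  val=83, ix=5, i=7
  val=83, ix=6, i=0
  val=84, ix=6, i=1
  val=86, ix=6, i=2
  val=89, ix=6, i=3
  val=93, ix=6, i=4
  val=98, ix=6, i=5
  val=104, ix=6, i=6
  val=111, ix=6, i=7
  val=119, ix=6, i=8

Final answer: 119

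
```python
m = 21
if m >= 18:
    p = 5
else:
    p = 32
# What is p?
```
Trace:
  m=21
  m=21, p=5

Final answer: 5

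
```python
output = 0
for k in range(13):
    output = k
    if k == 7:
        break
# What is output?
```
Trace:
  output=0
  output=0, k=0
  output=1, k=1
  output=2, k=2
  output=3, k=3
  output=4, k=4
  output=5, k=5
  output=6, k=6
  output=7, k=7

Final answer: 7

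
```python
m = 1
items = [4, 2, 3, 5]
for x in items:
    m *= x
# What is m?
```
Trace:
  m=1
  m=4, x=4
  m=8, x=2
  m=24, x=3
  m=120, x=5

Final answer: 120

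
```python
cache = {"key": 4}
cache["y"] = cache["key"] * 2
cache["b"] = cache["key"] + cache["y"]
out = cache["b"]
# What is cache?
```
Trace:
  cache={'key': 4}
  cache={'key': 4, 'y': 8}
  cache={'key': 4, 'y': 8, 'b': 12}
  cache={'key': 4, 'y': 8, 'b': 12}, out=12

Final answer: {'key': 4, 'y': 8, 'b': 12}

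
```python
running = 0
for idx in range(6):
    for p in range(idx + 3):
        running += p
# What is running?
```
Trace:
  running=0
  running=0, idx=0, p=0
  running=1, idx=0, p=1
  running=3, idx=0, p=2
  running=3, idx=1, p=0
  running=4, idx=1, p=1
  running=6, idx=1, p=2
  running=9, idx=1, p=3
  running=9, idx=2, p=0
  running=10, idx=2, p=1
  running=12, idx=2, p=2
  running=15, idx=2, p=3
  running=19, idx=2, p=4
  running=19, idx=3, p=0
  running=20, idx=3, p=1
  running=22, idx=3, p=2
  running=25, idx=3, p=3
  running=29, idx=3, p=4
  running=34, idx=3, p=5
  running=34, idx=4, p=0
  running=35, idx=4, p=1
  running=37, idx=4, p=2
  running=40, idx=4, p=3
  running=44, idx=4, p=4
  running=49, idx=4, p=5
  running=55, idx=4, p=6
  running=55, idx=5, p=0
  running=56, idx=5, p=1
  running=58, idx=5, p=2
  running=61, idx=5, p=3
  running=65, idx=5, p=4
  running=70, idx=5, p=5
  running=76, idx=5, p=6
  running=83, idx=5, p=7

Final answer: 83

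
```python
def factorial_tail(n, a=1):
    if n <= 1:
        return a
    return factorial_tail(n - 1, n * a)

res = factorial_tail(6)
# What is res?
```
Call trace:
factorial_tail(n=6, a=1)
  factorial_tail(n=5, a=6)
    factorial_tail(n=4, a=30)
      factorial_tail(n=3, a=120)
        factorial_tail(n=2, a=360)
          factorial_tail(n=1, a=720)
          -> return 720
        -> return 720
      -> return 720
    -> return 720
  -> return 720
-> return 720

Final answer: 720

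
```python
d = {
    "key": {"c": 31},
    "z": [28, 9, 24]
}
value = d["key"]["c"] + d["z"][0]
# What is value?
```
Trace:
  d={'key': {'c': 31}, 'z': [28, 9, 24]}
  d={'key': {'c': 31}, 'z': [28, 9, 24]}, value=59

Final answer: 59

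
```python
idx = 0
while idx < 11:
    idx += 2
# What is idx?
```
Trace:
  idx=0
  idx=2
  idx=4
  idx=6
  idx=8
  idx=10
  idx=12

Final answer: 12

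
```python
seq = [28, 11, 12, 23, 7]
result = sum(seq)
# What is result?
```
Trace:
  seq=[28, 11, 12, 23, 7]
  seq=[28, 11, 12, 23, 7], result=81

Final answer: 81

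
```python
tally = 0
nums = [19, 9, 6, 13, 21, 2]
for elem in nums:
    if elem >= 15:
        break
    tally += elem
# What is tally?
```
Trace:
  tally=0
  tally=0, elem=19

Final answer: 0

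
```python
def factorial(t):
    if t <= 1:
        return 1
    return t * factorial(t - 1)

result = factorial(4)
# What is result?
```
Call trace:
factorial(t=4)
  factorial(t=3)
    factorial(t=2)
      factorial(t=1)
      -> return 1
    -> return 2
  -> return 6
-> return 24

Final answer: 24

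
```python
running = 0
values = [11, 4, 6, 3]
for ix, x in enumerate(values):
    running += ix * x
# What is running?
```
Trace:
  running=0
  running=0, ix=0, x=11
  running=4, ix=1, x=4
  running=16, ix=2, x=6
  running=25, ix=3, x=3

Final answer: 25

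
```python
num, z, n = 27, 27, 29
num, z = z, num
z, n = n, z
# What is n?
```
Trace:
  num=27, z=27, n=29
  num=27, z=27, n=29
  num=27, z=29, n=27

Final answer: 27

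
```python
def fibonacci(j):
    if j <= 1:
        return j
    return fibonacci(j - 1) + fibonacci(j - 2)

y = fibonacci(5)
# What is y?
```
Call trace (a repeated sub-call is expanded the first time; later identical calls just restate its return value):
fibonacci(j=5)
  fibonacci(j=4)
    fibonacci(j=3)
      fibonacci(j=2)
        fibonacci(j=1)
        -> return 1
        fibonacci(j=0)
        -> return 0
      -> return 1
      fibonacci(j=1)
      -> return 1
    -> return 2
    fibonacci(j=2) -> return 1  (same call as traced above)
  -> return 3
  fibonacci(j=3) -> return 2  (same call as traced above)
-> return 5

Final answer: 5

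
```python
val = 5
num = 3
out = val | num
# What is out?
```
Trace:
  val=5
  val=5, num=3
  val=5, num=3, out=7

Final answer: 7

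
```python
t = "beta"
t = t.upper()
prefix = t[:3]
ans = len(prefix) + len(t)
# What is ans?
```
Trace:
  t='beta'
  t='BETA'
  t='BETA', prefix='BET'
  t='BETA', prefix='BET', ans=7

Final answer: 7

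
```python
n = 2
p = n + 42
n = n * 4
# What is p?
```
Trace:
  n=2
  n=2, p=44
  n=8, p=44

Final answer: 44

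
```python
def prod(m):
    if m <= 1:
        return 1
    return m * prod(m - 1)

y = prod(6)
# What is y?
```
Call trace:
prod(m=6)
  prod(m=5)
    prod(m=4)
      prod(m=3)
        prod(m=2)
          prod(m=1)
          -> return 1
        -> return 2
      -> return 6
    -> return 24
  -> return 120
-> return 720

Final answer: 720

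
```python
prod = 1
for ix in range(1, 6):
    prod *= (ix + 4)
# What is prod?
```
Trace:
  prod=1
  prod=5, ix=1
  prod=30, ix=2
  prod=210, ix=3
  prod=1680, ix=4
  prod=15120, ix=5

Final answer: 15120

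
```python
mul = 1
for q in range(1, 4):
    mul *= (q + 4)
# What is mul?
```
Trace:
  mul=1
  mul=5, q=1
  mul=30, q=2
  mul=210, q=3

Final answer: 210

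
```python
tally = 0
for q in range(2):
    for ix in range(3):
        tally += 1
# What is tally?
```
Trace:
  tally=0
  tally=1, q=0, ix=0
  tally=2, q=0, ix=1
  tally=3, q=0, ix=2
  tally=4, q=1, ix=0
  tally=5, q=1, ix=1
  tally=6, q=1, ix=2

Final answer: 6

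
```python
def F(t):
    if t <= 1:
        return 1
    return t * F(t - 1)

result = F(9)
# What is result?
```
Call trace:
F(t=9)
  F(t=8)
    F(t=7)
      F(t=6)
        F(t=5)
          F(t=4)
            F(t=3)
              F(t=2)
                F(t=1)
                -> return 1
              -> return 2
            -> return 6
          -> return 24
        -> return 120
      -> return 720
    -> return 5040
  -> return 40320
-> return 362880

Final answer: 362880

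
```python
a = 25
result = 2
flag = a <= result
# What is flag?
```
Trace:
  a=25
  a=25, result=2
  a=25, result=2, flag=False

Final answer: False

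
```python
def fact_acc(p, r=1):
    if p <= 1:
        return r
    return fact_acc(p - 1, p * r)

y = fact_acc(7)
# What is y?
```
Call trace:
fact_acc(p=7, r=1)
  fact_acc(p=6, r=7)
    fact_acc(p=5, r=42)
      fact_acc(p=4, r=210)
        fact_acc(p=3, r=840)
          fact_acc(p=2, r=2520)
            fact_acc(p=1, r=5040)
            -> return 5040
          -> return 5040
        -> return 5040
      -> return 5040
    -> return 5040
  -> return 5040
-> return 5040

Final answer: 5040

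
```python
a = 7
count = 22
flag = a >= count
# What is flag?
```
Trace:
  a=7
  a=7, count=22
  a=7, count=22, flag=False

Final answer: False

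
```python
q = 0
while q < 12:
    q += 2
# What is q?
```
Trace:
  q=0
  q=2
  q=4
  q=6
  q=8
  q=10
  q=12

Final answer: 12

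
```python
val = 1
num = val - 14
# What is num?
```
Trace:
  val=1
  val=1, num=-13

Final answer: -13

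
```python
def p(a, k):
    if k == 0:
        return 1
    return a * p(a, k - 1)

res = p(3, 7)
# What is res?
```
Call trace:
p(a=3, k=7)
  p(a=3, k=6)
    p(a=3, k=5)
      p(a=3, k=4)
        p(a=3, k=3)
          p(a=3, k=2)
            p(a=3, k=1)
              p(a=3, k=0)
              -> return 1
            -> return 3
          -> return 9
        -> return 27
      -> return 81
    -> return 243
  -> return 729
-> return 2187

Final answer: 2187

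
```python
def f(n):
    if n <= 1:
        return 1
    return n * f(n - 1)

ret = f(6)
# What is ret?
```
Call trace:
f(n=6)
  f(n=5)
    f(n=4)
      f(n=3)
        f(n=2)
          f(n=1)
          -> return 1
        -> return 2
      -> return 6
    -> return 24
  -> return 120
-> return 720

Final answer: 720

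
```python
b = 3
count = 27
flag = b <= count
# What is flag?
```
Trace:
  b=3
  b=3, count=27
  b=3, count=27, flag=True

Final answer: True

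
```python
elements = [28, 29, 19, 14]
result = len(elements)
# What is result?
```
Trace:
  elements=[28, 29, 19, 14]
  elements=[28, 29, 19, 14], result=4

Final answer: 4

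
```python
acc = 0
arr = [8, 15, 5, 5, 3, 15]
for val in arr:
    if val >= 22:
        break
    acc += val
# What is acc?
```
Trace:
  acc=0
  acc=8, val=8
  acc=23, val=15
  acc=28, val=5
  acc=33, val=5
  acc=36, val=3
  acc=51, val=15

Final answer: 51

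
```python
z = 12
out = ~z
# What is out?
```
Trace:
  z=12
  z=12, out=-13

Final answer: -13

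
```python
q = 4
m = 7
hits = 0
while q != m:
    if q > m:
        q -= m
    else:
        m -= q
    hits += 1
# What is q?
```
Trace:
  q=4
  q=4, m=7
  q=4, m=7, hits=0
  q=4, m=3, hits=1
  q=1, m=3, hits=2
  q=1, m=2, hits=3
  q=1, m=1, hits=4

Final answer: 1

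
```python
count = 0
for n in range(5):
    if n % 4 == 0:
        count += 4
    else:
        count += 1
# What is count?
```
Trace:
  count=0
  count=4, n=0
  count=5, n=1
  count=6, n=2
  count=7, n=3
  count=11, n=4

Final answer: 11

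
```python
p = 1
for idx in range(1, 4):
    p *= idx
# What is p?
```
Trace:
  p=1
  p=1, idx=1
  p=2, idx=2
  p=6, idx=3

Final answer: 6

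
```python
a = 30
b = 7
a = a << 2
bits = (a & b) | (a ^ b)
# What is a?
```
Trace:
  a=30
  a=30, b=7
  a=120, b=7
  a=120, b=7, bits=127

Final answer: 120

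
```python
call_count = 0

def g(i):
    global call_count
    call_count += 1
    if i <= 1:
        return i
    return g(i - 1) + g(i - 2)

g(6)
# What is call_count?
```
Call trace (a repeated sub-call is expanded the first time; later identical calls just restate its return value):
g(i=6)
  g(i=5)
    g(i=4)
      g(i=3)
        g(i=2)
          g(i=1)
          -> return 1
          g(i=0)
          -> return 0
        -> return 1
        g(i=1)
        -> return 1
      -> return 2
      g(i=2) -> return 1  (same call as traced above)
    -> return 3
    g(i=3) -> return 2  (same call as traced above)
  -> return 5
  g(i=4) -> return 3  (same call as traced above)
-> return 8

call_count is incremented once per call, so count the calls in each subtree. Let C(i) = number of calls made by g(i).
C(0) = C(1) = 1 (base case, no recursion); C(i) = 1 + C(i - 1) + C(i - 2) otherwise.
C(2) = 1 + C(1) + C(0) = 1 + 1 + 1 = 3
C(3) = 1 + C(2) + C(1) = 1 + 3 + 1 = 5
C(4) = 1 + C(3) + C(2) = 1 + 5 + 3 = 9
C(5) = 1 + C(4) + C(3) = 1 + 9 + 5 = 15
C(6) = 1 + C(5) + C(4) = 1 + 15 + 9 = 25
call_count = C(6) = 25

Final answer: 25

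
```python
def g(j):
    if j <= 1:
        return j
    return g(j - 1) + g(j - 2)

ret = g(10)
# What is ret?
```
Call trace (a repeated sub-call is expanded the first time; later identical calls just restate its return value):
g(j=10)
  g(j=9)
    g(j=8)
      g(j=7)
        g(j=6)
          g(j=5)
            g(j=4)
              g(j=3)
                g(j=2)
                  g(j=1)
                  -> return 1
                  g(j=0)
                  -> return 0
                -> return 1
                g(j=1)
                -> return 1
              -> return 2
              g(j=2) -> return 1  (same call as traced above)
            -> return 3
            g(j=3) -> return 2  (same call as traced above)
          -> return 5
          g(j=4) -> return 3  (same call as traced above)
        -> return 8
        g(j=5) -> return 5  (same call as traced above)
      -> return 13
      g(j=6) -> return 8  (same call as traced above)
    -> return 21
    g(j=7) -> return 13  (same call as traced above)
  -> return 34
  g(j=8) -> return 21  (same call as traced above)
-> return 55

Final answer: 55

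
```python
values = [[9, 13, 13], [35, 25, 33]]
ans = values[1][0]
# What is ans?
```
Trace:
  values=[[9, 13, 13], [35, 25, 33]]
  values=[[9, 13, 13], [35, 25, 33]], ans=35

Final answer: 35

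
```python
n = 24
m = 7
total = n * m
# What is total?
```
Trace:
  n=24
  n=24, m=7
  n=24, m=7, total=168

Final answer: 168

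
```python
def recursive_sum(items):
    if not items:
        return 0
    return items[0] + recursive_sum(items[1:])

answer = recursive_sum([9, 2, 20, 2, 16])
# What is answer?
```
Call trace:
recursive_sum(items=[9, 2, 20, 2, 16])
  recursive_sum(items=[2, 20, 2, 16])
    recursive_sum(items=[20, 2, 16])
      recursive_sum(items=[2, 16])
        recursive_sum(items=[16])
          recursive_sum(items=[])
          -> return 0
        -> return 16
      -> return 18
    -> return 38
  -> return 40
-> return 49

Final answer: 49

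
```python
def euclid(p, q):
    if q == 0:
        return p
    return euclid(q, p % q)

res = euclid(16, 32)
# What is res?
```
Call trace:
euclid(p=16, q=32)
  euclid(p=32, q=16)
    euclid(p=16, q=0)
    -> return 16
  -> return 16
-> return 16

Final answer: 16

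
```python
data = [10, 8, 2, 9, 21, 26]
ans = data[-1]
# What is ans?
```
Trace:
  data=[10, 8, 2, 9, 21, 26]
  data=[10, 8, 2, 9, 21, 26], ans=26

Final answer: 26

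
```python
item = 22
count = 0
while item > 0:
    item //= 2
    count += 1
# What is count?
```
Trace:
  item=22
  item=22, count=0
  item=11, count=1
  item=5, count=2
  item=2, count=3
  item=1, count=4
  item=0, count=5

Final answer: 5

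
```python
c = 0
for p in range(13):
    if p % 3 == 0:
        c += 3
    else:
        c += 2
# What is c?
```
Trace:
  c=0
  c=3, p=0
  c=5, p=1
  c=7, p=2
  c=10, p=3
  c=12, p=4
  c=14, p=5
  c=17, p=6
  c=19, p=7
  c=21, p=8
  c=24, p=9
  c=26, p=10
  c=28, p=11
  c=31, p=12

Final answer: 31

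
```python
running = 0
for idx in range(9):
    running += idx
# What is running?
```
Trace:
  running=0
  running=0, idx=0
  running=1, idx=1
  running=3, idx=2
  running=6, idx=3
  running=10, idx=4
  running=15, idx=5
  running=21, idx=6
  running=28, idx=7
  running=36, idx=8

Final answer: 36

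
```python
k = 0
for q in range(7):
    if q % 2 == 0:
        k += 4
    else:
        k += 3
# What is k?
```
Trace:
  k=0
  k=4, q=0
  k=7, q=1
  k=11, q=2
  k=14, q=3
  k=18, q=4
  k=21, q=5
  k=25, q=6

Final answer: 25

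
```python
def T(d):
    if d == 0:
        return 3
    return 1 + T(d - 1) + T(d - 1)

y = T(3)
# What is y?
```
Call trace (a repeated sub-call is expanded the first time; later identical calls just restate its return value):
T(d=3)
  T(d=2)
    T(d=1)
      T(d=0)
      -> return 3
      T(d=0)
      -> return 3
    -> return 7
    T(d=1) -> return 7  (same call as traced above)
  -> return 15
  T(d=2) -> return 15  (same call as traced above)
-> return 31

Final answer: 31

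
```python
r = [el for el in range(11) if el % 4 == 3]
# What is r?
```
Trace:
  el=0
  el=1
  el=2
  el=3
  el=4
  el=5
  el=6
  el=7
  el=8
  el=9
  el=10
  r=[3, 7]

Final answer: [3, 7]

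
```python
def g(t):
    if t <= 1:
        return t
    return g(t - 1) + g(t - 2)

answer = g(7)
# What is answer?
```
Call trace (a repeated sub-call is expanded the first time; later identical calls just restate its return value):
g(t=7)
  g(t=6)
    g(t=5)
      g(t=4)
        g(t=3)
          g(t=2)
            g(t=1)
            -> return 1
            g(t=0)
            -> return 0
          -> return 1
          g(t=1)
          -> return 1
        -> return 2
        g(t=2) -> return 1  (same call as traced above)
      -> return 3
      g(t=3) -> return 2  (same call as traced above)
    -> return 5
    g(t=4) -> return 3  (same call as traced above)
  -> return 8
  g(t=5) -> return 5  (same call as traced above)
-> return 13

Final answer: 13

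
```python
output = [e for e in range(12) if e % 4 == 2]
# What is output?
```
Trace:
  e=0
  e=1
  e=2
  e=3
  e=4
  e=5
  e=6
  e=7
  e=8
  e=9
  e=10
  e=11
  output=[2, 6, 10]

Final answer: [2, 6, 10]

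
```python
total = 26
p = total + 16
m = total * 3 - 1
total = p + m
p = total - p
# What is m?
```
Trace:
  total=26
  total=26, p=42
  total=26, p=42, m=77
  total=119, p=42, m=77
  total=119, p=77, m=77

Final answer: 77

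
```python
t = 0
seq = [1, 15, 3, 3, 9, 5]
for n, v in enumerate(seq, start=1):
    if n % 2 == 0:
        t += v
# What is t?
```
Trace:
  t=0
  t=0, n=1, v=1
  t=15, n=2, v=15
  t=15, n=3, v=3
  t=18, n=4, v=3
  t=18, n=5, v=9
  t=23, n=6, v=5

Final answer: 23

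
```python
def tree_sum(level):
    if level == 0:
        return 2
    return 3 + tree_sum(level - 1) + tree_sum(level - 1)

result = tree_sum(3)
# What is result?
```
Call trace (a repeated sub-call is expanded the first time; later identical calls just restate its return value):
tree_sum(level=3)
  tree_sum(level=2)
    tree_sum(level=1)
      tree_sum(level=0)
      -> return 2
      tree_sum(level=0)
      -> return 2
    -> return 7
    tree_sum(level=1) -> return 7  (same call as traced above)
  -> return 17
  tree_sum(level=2) -> return 17  (same call as traced above)
-> return 37

Final answer: 37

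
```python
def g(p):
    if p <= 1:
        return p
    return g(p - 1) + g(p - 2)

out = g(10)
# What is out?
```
Call trace (a repeated sub-call is expanded the first time; later identical calls just restate its return value):
g(p=10)
  g(p=9)
    g(p=8)
      g(p=7)
        g(p=6)
          g(p=5)
            g(p=4)
              g(p=3)
                g(p=2)
                  g(p=1)
                  -> return 1
                  g(p=0)
                  -> return 0
                -> return 1
                g(p=1)
                -> return 1
              -> return 2
              g(p=2) -> return 1  (same call as traced above)
            -> return 3
            g(p=3) -> return 2  (same call as traced above)
          -> return 5
          g(p=4) -> return 3  (same call as traced above)
        -> return 8
        g(p=5) -> return 5  (same call as traced above)
      -> return 13
      g(p=6) -> return 8  (same call as traced above)
    -> return 21
    g(p=7) -> return 13  (same call as traced above)
  -> return 34
  g(p=8) -> return 21  (same call as traced above)
-> return 55

Final answer: 55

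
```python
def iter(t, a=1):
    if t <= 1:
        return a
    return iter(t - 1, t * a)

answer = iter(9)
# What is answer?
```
Call trace:
iter(t=9, a=1)
  iter(t=8, a=9)
    iter(t=7, a=72)
      iter(t=6, a=504)
        iter(t=5, a=3024)
          iter(t=4, a=15120)
            iter(t=3, a=60480)
              iter(t=2, a=181440)
                iter(t=1, a=362880)
                -> return 362880
              -> return 362880
            -> return 362880
          -> return 362880
        -> return 362880
      -> return 362880
    -> return 362880
  -> return 362880
-> return 362880

Final answer: 362880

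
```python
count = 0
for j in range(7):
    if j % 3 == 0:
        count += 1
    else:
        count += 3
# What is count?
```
Trace:
  count=0
  count=1, j=0
  count=4, j=1
  count=7, j=2
  count=8, j=3
  count=11, j=4
  count=14, j=5
  count=15, j=6

Final answer: 15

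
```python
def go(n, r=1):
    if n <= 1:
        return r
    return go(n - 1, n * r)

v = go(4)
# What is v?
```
Call trace:
go(n=4, r=1)
  go(n=3, r=4)
    go(n=2, r=12)
      go(n=1, r=24)
      -> return 24
    -> return 24
  -> return 24
-> return 24

Final answer: 24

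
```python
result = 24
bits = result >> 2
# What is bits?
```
Trace:
  result=24
  result=24, bits=6

Final answer: 6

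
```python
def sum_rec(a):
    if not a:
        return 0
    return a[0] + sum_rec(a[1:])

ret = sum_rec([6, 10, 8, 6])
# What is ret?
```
Call trace:
sum_rec(a=[6, 10, 8, 6])
  sum_rec(a=[10, 8, 6])
    sum_rec(a=[8, 6])
      sum_rec(a=[6])
        sum_rec(a=[])
        -> return 0
      -> return 6
    -> return 14
  -> return 24
-> return 30

Final answer: 30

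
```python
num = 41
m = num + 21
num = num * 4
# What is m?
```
Trace:
  num=41
  num=41, m=62
  num=164, m=62

Final answer: 62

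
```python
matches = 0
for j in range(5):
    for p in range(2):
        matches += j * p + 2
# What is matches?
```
Trace:
  matches=0
  matches=2, j=0, p=0
  matches=4, j=0, p=1
  matches=6, j=1, p=0
  matches=9, j=1, p=1
  matches=11, j=2, p=0
  matches=15, j=2, p=1
  matches=17, j=3, p=0
  matches=22, j=3, p=1
  matches=24, j=4, p=0
  matches=30, j=4, p=1

Final answer: 30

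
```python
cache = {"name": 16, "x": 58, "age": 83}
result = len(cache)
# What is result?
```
Trace:
  cache={'name': 16, 'x': 58, 'age': 83}
  cache={'name': 16, 'x': 58, 'age': 83}, result=3

Final answer: 3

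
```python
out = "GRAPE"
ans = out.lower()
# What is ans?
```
Trace:
  out='GRAPE'
  out='GRAPE', ans='grape'

Final answer: 'grape'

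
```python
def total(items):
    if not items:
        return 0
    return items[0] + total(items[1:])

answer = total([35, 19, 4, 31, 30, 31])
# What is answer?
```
Call trace:
total(items=[35, 19, 4, 31, 30, 31])
  total(items=[19, 4, 31, 30, 31])
    total(items=[4, 31, 30, 31])
      total(items=[31, 30, 31])
        total(items=[30, 31])
          total(items=[31])
            total(items=[])
            -> return 0
          -> return 31
        -> return 61
      -> return 92
    -> return 96
  -> return 115
-> return 150

Final answer: 150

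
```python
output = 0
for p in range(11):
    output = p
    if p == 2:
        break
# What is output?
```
Trace:
  output=0
  output=0, p=0
  output=1, p=1
  output=2, p=2

Final answer: 2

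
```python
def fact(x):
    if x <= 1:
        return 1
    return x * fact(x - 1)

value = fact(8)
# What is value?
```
Call trace:
fact(x=8)
  fact(x=7)
    fact(x=6)
      fact(x=5)
        fact(x=4)
          fact(x=3)
            fact(x=2)
              fact(x=1)
              -> return 1
            -> return 2
          -> return 6
        -> return 24
      -> return 120
    -> return 720
  -> return 5040
-> return 40320

Final answer: 40320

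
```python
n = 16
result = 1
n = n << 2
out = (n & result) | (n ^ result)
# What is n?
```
Trace:
  n=16
  n=16, result=1
  n=64, result=1
  n=64, result=1, out=65

Final answer: 64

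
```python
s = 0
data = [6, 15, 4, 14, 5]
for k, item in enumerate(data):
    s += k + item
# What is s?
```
Trace:
  s=0
  s=6, k=0, item=6
  s=22, k=1, item=15
  s=28, k=2, item=4
  s=45, k=3, item=14
  s=54, k=4, item=5

Final answer: 54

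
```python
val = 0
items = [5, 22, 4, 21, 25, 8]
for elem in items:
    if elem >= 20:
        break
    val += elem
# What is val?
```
Trace:
  val=0
  val=5, elem=5
  val=5, elem=22

Final answer: 5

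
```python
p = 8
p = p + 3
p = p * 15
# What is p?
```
Trace:
  p=8
  p=11
  p=165

Final answer: 165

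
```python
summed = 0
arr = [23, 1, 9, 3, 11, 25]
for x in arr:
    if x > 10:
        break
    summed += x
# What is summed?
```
Trace:
  summed=0
  summed=0, x=23

Final answer: 0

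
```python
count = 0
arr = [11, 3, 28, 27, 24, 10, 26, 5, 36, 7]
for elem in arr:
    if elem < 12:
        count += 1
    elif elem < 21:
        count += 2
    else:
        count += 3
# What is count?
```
Trace:
  count=0
  count=1, elem=11
  count=2, elem=3
  count=5, elem=28
  count=8, elem=27
  count=11, elem=24
  count=12, elem=10
  count=15, elem=26
  count=16, elem=5
  count=19, elem=36
  count=20, elem=7

Final answer: 20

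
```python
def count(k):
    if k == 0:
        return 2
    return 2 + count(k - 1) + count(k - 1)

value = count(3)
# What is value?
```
Call trace (a repeated sub-call is expanded the first time; later identical calls just restate its return value):
count(k=3)
  count(k=2)
    count(k=1)
      count(k=0)
      -> return 2
      count(k=0)
      -> return 2
    -> return 6
    count(k=1) -> return 6  (same call as traced above)
  -> return 14
  count(k=2) -> return 14  (same call as traced above)
-> return 30

Final answer: 30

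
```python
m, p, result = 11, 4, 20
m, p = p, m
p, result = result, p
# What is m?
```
Trace:
  m=11, p=4, result=20
  m=4, p=11, result=20
  m=4, p=20, result=11

Final answer: 4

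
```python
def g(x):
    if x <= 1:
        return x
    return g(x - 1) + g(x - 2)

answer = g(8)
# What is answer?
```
Call trace (a repeated sub-call is expanded the first time; later identical calls just restate its return value):
g(x=8)
  g(x=7)
    g(x=6)
      g(x=5)
        g(x=4)
          g(x=3)
            g(x=2)
              g(x=1)
              -> return 1
              g(x=0)
              -> return 0
            -> return 1
            g(x=1)
            -> return 1
          -> return 2
          g(x=2) -> return 1  (same call as traced above)
        -> return 3
        g(x=3) -> return 2  (same call as traced above)
      -> return 5
      g(x=4) -> return 3  (same call as traced above)
    -> return 8
    g(x=5) -> return 5  (same call as traced above)
  -> return 13
  g(x=6) -> return 8  (same call as traced above)
-> return 21

Final answer: 21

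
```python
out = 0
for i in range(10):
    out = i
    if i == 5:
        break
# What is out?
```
Trace:
  out=0
  out=0, i=0
  out=1, i=1
  out=2, i=2
  out=3, i=3
  out=4, i=4
  out=5, i=5

Final answer: 5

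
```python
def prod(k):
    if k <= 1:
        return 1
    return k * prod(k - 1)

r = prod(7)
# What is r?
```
Call trace:
prod(k=7)
  prod(k=6)
    prod(k=5)
      prod(k=4)
        prod(k=3)
          prod(k=2)
            prod(k=1)
            -> return 1
          -> return 2
        -> return 6
      -> return 24
    -> return 120
  -> return 720
-> return 5040

Final answer: 5040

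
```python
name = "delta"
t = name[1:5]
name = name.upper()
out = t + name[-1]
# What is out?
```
Trace:
  name='delta'
  name='delta', t='elta'
  name='DELTA', t='elta'
  name='DELTA', t='elta', out='eltaA'

Final answer: 'eltaA'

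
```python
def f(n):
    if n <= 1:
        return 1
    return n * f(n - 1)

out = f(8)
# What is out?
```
Call trace:
f(n=8)
  f(n=7)
    f(n=6)
      f(n=5)
        f(n=4)
          f(n=3)
            f(n=2)
              f(n=1)
              -> return 1
            -> return 2
          -> return 6
        -> return 24
      -> return 120
    -> return 720
  -> return 5040
-> return 40320

Final answer: 40320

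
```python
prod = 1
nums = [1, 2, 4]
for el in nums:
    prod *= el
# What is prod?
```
Trace:
  prod=1
  prod=1, el=1
  prod=2, el=2
  prod=8, el=4

Final answer: 8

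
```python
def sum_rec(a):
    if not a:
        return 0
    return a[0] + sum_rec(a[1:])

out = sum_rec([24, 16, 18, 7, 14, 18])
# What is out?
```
Call trace:
sum_rec(a=[24, 16, 18, 7, 14, 18])
  sum_rec(a=[16, 18, 7, 14, 18])
    sum_rec(a=[18, 7, 14, 18])
      sum_rec(a=[7, 14, 18])
        sum_rec(a=[14, 18])
          sum_rec(a=[18])
            sum_rec(a=[])
            -> return 0
          -> return 18
        -> return 32
      -> return 39
    -> return 57
  -> return 73
-> return 97

Final answer: 97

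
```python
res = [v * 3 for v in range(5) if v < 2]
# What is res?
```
Trace:
  v=0
  v=1
  v=2
  v=3
  v=4
  res=[0, 3]

Final answer: [0, 3]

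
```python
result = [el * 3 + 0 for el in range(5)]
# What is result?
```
Trace:
  el=0
  el=1
  el=2
  el=3
  el=4
  result=[0, 3, 6, 9, 12]

Final answer: [0, 3, 6, 9, 12]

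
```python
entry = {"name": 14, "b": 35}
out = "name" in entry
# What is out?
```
Trace:
  entry={'name': 14, 'b': 35}
  entry={'name': 14, 'b': 35}, out=True

Final answer: True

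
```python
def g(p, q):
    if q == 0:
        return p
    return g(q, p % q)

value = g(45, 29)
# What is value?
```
Call trace:
g(p=45, q=29)
  g(p=29, q=16)
    g(p=16, q=13)
      g(p=13, q=3)
        g(p=3, q=1)
          g(p=1, q=0)
          -> return 1
        -> return 1
      -> return 1
    -> return 1
  -> return 1
-> return 1

Final answer: 1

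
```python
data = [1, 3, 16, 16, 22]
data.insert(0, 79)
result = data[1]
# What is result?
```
Trace:
  data=[1, 3, 16, 16, 22]
  data=[79, 1, 3, 16, 16, 22]
  data=[79, 1, 3, 16, 16, 22], result=1

Final answer: 1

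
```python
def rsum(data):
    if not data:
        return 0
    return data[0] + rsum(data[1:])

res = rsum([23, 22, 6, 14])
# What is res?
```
Call trace:
rsum(data=[23, 22, 6, 14])
  rsum(data=[22, 6, 14])
    rsum(data=[6, 14])
      rsum(data=[14])
        rsum(data=[])
        -> return 0
      -> return 14
    -> return 20
  -> return 42
-> return 65

Final answer: 65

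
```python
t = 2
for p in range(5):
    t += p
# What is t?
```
Trace:
  t=2
  t=2, p=0
  t=3, p=1
  t=5, p=2
  t=8, p=3
  t=12, p=4

Final answer: 12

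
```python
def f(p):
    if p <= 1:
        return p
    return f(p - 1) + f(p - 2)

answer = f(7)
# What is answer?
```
Call trace (a repeated sub-call is expanded the first time; later identical calls just restate its return value):
f(p=7)
  f(p=6)
    f(p=5)
      f(p=4)
        f(p=3)
          f(p=2)
            f(p=1)
            -> return 1
            f(p=0)
            -> return 0
          -> return 1
          f(p=1)
          -> return 1
        -> return 2
        f(p=2) -> return 1  (same call as traced above)
      -> return 3
      f(p=3) -> return 2  (same call as traced above)
    -> return 5
    f(p=4) -> return 3  (same call as traced above)
  -> return 8
  f(p=5) -> return 5  (same call as traced above)
-> return 13

Final answer: 13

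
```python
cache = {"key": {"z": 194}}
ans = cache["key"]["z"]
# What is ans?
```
Trace:
  cache={'key': {'z': 194}}
  cache={'key': {'z': 194}}, ans=194

Final answer: 194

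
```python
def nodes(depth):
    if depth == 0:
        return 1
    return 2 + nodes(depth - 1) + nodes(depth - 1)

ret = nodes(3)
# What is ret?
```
Call trace (a repeated sub-call is expanded the first time; later identical calls just restate its return value):
nodes(depth=3)
  nodes(depth=2)
    nodes(depth=1)
      nodes(depth=0)
      -> return 1
      nodes(depth=0)
      -> return 1
    -> return 4
    nodes(depth=1) -> return 4  (same call as traced above)
  -> return 10
  nodes(depth=2) -> return 10  (same call as traced above)
-> return 22

Final answer: 22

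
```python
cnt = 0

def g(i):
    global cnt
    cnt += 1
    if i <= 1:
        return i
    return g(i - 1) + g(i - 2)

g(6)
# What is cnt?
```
Call trace (a repeated sub-call is expanded the first time; later identical calls just restate its return value):
g(i=6)
  g(i=5)
    g(i=4)
      g(i=3)
        g(i=2)
          g(i=1)
          -> return 1
          g(i=0)
          -> return 0
        -> return 1
        g(i=1)
        -> return 1
      -> return 2
      g(i=2) -> return 1  (same call as traced above)
    -> return 3
    g(i=3) -> return 2  (same call as traced above)
  -> return 5
  g(i=4) -> return 3  (same call as traced above)
-> return 8

cnt is incremented once per call, so count the calls in each subtree. Let C(i) = number of calls made by g(i).
C(0) = C(1) = 1 (base case, no recursion); C(i) = 1 + C(i - 1) + C(i - 2) otherwise.
C(2) = 1 + C(1) + C(0) = 1 + 1 + 1 = 3
C(3) = 1 + C(2) + C(1) = 1 + 3 + 1 = 5
C(4) = 1 + C(3) + C(2) = 1 + 5 + 3 = 9
C(5) = 1 + C(4) + C(3) = 1 + 9 + 5 = 15
C(6) = 1 + C(5) + C(4) = 1 + 15 + 9 = 25
cnt = C(6) = 25

Final answer: 25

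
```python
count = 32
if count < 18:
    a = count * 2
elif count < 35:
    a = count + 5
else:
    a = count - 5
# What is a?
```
Trace:
  count=32
  count=32, a=37

Final answer: 37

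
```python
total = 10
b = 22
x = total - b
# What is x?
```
Trace:
  total=10
  total=10, b=22
  total=10, b=22, x=-12

Final answer: -12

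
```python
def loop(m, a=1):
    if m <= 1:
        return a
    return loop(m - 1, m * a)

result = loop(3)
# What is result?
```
Call trace:
loop(m=3, a=1)
  loop(m=2, a=3)
    loop(m=1, a=6)
    -> return 6
  -> return 6
-> return 6

Final answer: 6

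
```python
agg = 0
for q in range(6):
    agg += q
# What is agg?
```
Trace:
  agg=0
  agg=0, q=0
  agg=1, q=1
  agg=3, q=2
  agg=6, q=3
  agg=10, q=4
  agg=15, q=5

Final answer: 15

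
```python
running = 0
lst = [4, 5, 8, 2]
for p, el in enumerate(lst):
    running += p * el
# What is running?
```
Trace:
  running=0
  running=0, p=0, el=4
  running=5, p=1, el=5
  running=21, p=2, el=8
  running=27, p=3, el=2

Final answer: 27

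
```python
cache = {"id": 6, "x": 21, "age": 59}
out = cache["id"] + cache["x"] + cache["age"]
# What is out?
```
Trace:
  cache={'id': 6, 'x': 21, 'age': 59}
  cache={'id': 6, 'x': 21, 'age': 59}, out=86

Final answer: 86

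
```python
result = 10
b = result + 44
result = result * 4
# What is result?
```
Trace:
  result=10
  result=10, b=54
  result=40, b=54

Final answer: 40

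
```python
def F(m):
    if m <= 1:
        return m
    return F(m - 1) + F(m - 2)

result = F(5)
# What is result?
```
Call trace (a repeated sub-call is expanded the first time; later identical calls just restate its return value):
F(m=5)
  F(m=4)
    F(m=3)
      F(m=2)
        F(m=1)
        -> return 1
        F(m=0)
        -> return 0
      -> return 1
      F(m=1)
      -> return 1
    -> return 2
    F(m=2) -> return 1  (same call as traced above)
  -> return 3
  F(m=3) -> return 2  (same call as traced above)
-> return 5

Final answer: 5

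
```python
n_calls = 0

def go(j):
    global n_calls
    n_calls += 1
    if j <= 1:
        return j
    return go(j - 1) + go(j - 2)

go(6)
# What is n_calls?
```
Call trace (a repeated sub-call is expanded the first time; later identical calls just restate its return value):
go(j=6)
  go(j=5)
    go(j=4)
      go(j=3)
        go(j=2)
          go(j=1)
          -> return 1
          go(j=0)
          -> return 0
        -> return 1
        go(j=1)
        -> return 1
      -> return 2
      go(j=2) -> return 1  (same call as traced above)
    -> return 3
    go(j=3) -> return 2  (same call as traced above)
  -> return 5
  go(j=4) -> return 3  (same call as traced above)
-> return 8

n_calls is incremented once per call, so count the calls in each subtree. Let C(j) = number of calls made by go(j).
C(0) = C(1) = 1 (base case, no recursion); C(j) = 1 + C(j - 1) + C(j - 2) otherwise.
C(2) = 1 + C(1) + C(0) = 1 + 1 + 1 = 3
C(3) = 1 + C(2) + C(1) = 1 + 3 + 1 = 5
C(4) = 1 + C(3) + C(2) = 1 + 5 + 3 = 9
C(5) = 1 + C(4) + C(3) = 1 + 9 + 5 = 15
C(6) = 1 + C(5) + C(4) = 1 + 15 + 9 = 25
n_calls = C(6) = 25

Final answer: 25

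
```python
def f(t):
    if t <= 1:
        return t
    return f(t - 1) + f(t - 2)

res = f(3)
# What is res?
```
Call trace:
f(t=3)
  f(t=2)
    f(t=1)
    -> return 1
    f(t=0)
    -> return 0
  -> return 1
  f(t=1)
  -> return 1
-> return 2

Final answer: 2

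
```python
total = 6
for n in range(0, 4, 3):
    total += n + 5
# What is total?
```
Trace:
  total=6
  total=11, n=0
  total=19, n=3

Final answer: 19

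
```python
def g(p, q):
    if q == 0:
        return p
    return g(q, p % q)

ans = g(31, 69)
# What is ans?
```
Call trace:
g(p=31, q=69)
  g(p=69, q=31)
    g(p=31, q=7)
      g(p=7, q=3)
        g(p=3, q=1)
          g(p=1, q=0)
          -> return 1
        -> return 1
      -> return 1
    -> return 1
  -> return 1
-> return 1

Final answer: 1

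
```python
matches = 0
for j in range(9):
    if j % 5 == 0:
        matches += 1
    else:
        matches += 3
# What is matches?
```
Trace:
  matches=0
  matches=1, j=0
  matches=4, j=1
  matches=7, j=2
  matches=10, j=3
  matches=13, j=4
  matches=14, j=5
  matches=17, j=6
  matches=20, j=7
  matches=23, j=8

Final answer: 23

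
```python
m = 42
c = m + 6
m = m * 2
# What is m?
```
Trace:
  m=42
  m=42, c=48
  m=84, c=48

Final answer: 84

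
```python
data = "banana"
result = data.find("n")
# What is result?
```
Trace:
  data='banana'
  data='banana', result=2

Final answer: 2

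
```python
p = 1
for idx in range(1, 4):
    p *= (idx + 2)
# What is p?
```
Trace:
  p=1
  p=3, idx=1
  p=12, idx=2
  p=60, idx=3

Final answer: 60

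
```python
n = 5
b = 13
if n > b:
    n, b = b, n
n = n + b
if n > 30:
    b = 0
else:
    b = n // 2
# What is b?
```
Trace:
  n=5
  n=5, b=13
  n=5, b=13
  n=18, b=13
  n=18, b=9

Final answer: 9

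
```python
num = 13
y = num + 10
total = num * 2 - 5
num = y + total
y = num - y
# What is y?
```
Trace:
  num=13
  num=13, y=23
  num=13, y=23, total=21
  num=44, y=23, total=21
  num=44, y=21, total=21

Final answer: 21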